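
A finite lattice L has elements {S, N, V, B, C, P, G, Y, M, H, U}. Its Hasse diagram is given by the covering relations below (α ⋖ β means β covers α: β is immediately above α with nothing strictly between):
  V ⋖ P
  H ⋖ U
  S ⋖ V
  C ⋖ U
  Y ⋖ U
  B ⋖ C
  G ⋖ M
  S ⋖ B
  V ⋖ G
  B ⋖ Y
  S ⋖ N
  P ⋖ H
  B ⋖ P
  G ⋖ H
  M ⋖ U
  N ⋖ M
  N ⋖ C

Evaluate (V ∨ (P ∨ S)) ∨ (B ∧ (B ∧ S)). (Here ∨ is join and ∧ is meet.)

P ∨ S = P
V ∨ P = P
B ∧ S = S
B ∧ S = S
P ∨ S = P

P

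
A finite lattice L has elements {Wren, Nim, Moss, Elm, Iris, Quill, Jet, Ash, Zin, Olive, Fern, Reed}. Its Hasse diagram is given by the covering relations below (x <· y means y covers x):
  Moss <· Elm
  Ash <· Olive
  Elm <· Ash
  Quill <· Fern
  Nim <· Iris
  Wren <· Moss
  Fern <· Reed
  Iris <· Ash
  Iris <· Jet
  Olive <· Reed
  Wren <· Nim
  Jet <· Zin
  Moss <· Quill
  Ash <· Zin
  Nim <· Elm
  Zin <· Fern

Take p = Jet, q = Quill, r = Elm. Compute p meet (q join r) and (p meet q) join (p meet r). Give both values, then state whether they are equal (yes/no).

q join r = Fern, so p meet (q join r) = Jet meet Fern = Jet.
p meet q = Wren and p meet r = Nim, so (p meet q) join (p meet r) = Wren join Nim = Nim.
Equal: no.

Jet; Nim; no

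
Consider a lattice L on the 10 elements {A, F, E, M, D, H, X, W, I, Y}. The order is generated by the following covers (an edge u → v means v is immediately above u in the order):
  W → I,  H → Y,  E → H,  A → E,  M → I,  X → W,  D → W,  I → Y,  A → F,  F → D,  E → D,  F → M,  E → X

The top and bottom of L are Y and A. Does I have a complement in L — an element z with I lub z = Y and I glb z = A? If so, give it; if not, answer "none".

For every candidate z, either I ∨ z ≠ Y or I ∧ z ≠ A; no complement exists.

none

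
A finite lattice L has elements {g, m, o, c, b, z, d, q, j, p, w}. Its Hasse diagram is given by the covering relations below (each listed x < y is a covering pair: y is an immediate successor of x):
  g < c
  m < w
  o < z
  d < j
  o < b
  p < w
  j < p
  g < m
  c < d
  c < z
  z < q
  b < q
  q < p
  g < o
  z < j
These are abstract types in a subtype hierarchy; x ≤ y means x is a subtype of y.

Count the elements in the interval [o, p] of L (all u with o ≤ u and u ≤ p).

6

The interval [o, p] = {b, j, o, p, q, z}, which has 6 elements.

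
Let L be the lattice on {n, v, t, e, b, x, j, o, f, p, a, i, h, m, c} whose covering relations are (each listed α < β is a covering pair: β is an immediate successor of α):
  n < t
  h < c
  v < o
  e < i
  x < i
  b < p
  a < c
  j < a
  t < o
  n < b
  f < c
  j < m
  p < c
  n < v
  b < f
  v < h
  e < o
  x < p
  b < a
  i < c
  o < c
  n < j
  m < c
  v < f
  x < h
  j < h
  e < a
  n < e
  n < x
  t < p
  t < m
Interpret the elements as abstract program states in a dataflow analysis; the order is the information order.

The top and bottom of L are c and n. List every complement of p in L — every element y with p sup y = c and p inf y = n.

Need y with p ∨ y = c and p ∧ y = n.
Checking each element gives: e, j, v.

e, j, v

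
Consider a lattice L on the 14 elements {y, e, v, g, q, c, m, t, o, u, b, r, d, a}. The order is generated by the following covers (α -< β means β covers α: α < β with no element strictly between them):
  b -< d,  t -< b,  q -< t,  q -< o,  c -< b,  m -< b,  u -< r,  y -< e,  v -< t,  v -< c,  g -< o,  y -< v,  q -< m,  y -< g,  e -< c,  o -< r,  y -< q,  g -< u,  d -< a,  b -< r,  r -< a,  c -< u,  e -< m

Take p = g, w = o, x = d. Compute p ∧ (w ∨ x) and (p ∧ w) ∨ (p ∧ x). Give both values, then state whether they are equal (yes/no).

w ∨ x = a, so p ∧ (w ∨ x) = g ∧ a = g.
p ∧ w = g and p ∧ x = y, so (p ∧ w) ∨ (p ∧ x) = g ∨ y = g.
Equal: yes.

g; g; yes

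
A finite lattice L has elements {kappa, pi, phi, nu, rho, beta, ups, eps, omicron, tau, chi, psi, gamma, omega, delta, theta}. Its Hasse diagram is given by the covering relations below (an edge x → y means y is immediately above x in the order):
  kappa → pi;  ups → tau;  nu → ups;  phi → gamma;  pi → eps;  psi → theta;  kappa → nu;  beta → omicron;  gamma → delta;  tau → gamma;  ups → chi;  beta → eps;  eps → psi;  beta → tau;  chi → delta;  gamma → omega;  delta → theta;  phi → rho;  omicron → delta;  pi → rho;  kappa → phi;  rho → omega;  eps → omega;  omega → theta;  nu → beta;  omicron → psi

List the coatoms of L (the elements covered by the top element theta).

delta, omega, psi

The coatoms are exactly the elements covered by theta: delta, omega, psi.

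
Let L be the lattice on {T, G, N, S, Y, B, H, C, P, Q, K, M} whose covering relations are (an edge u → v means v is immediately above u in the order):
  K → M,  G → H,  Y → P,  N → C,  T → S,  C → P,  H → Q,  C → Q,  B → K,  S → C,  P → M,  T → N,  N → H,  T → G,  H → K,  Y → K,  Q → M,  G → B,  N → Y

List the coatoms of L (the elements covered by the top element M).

The coatoms are exactly the elements covered by M: K, P, Q.

K, P, Q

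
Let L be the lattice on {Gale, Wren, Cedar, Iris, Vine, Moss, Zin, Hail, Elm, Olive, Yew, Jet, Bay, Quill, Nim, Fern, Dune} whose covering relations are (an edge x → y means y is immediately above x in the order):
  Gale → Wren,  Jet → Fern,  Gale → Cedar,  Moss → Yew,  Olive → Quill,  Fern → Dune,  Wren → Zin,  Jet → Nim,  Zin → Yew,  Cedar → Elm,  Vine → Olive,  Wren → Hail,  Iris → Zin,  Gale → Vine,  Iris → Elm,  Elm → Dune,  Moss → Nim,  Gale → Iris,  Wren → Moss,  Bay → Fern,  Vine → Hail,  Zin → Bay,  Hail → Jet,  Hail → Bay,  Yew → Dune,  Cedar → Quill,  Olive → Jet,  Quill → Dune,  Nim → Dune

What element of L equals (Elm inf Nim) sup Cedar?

Elm ∧ Nim = Gale
Gale ∨ Cedar = Cedar

Cedar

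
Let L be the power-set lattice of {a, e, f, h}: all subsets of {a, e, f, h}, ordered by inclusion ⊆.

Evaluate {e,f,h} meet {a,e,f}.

{e,f}

{e,f,h} ∧ {a,e,f} = {e,f}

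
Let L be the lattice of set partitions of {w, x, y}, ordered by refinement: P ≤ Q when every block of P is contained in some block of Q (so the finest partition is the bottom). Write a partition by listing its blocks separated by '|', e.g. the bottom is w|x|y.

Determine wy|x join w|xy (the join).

wxy

Common upper bounds of {wy|x, w|xy}: wxy.
The least among these is wxy.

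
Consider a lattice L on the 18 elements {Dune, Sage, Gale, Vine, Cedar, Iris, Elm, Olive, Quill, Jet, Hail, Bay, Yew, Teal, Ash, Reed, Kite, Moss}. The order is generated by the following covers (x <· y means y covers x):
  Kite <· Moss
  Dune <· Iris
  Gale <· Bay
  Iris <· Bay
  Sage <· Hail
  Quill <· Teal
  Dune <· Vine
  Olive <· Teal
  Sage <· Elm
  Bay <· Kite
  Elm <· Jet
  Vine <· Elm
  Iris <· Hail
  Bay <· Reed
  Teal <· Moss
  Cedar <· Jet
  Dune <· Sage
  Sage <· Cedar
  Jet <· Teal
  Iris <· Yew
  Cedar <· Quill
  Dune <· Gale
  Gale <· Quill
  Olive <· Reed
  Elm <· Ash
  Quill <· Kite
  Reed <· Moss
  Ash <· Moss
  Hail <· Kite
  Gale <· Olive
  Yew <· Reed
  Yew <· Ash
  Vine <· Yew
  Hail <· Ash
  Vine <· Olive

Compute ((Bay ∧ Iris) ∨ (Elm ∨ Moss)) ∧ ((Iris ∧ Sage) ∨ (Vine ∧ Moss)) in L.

Bay ∧ Iris = Iris
Elm ∨ Moss = Moss
Iris ∨ Moss = Moss
Iris ∧ Sage = Dune
Vine ∧ Moss = Vine
Dune ∨ Vine = Vine
Moss ∧ Vine = Vine

Vine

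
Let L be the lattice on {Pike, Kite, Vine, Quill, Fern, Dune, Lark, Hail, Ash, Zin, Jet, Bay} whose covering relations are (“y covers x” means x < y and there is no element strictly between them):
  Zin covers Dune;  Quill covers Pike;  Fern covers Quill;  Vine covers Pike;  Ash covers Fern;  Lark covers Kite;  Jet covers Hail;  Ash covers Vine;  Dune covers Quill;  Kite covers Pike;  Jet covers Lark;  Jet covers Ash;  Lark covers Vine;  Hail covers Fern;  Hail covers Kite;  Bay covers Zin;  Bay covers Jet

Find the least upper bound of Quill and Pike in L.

Common upper bounds of {Quill, Pike}: Ash, Bay, Dune, Fern, Hail, Jet, Quill, Zin.
The least among these is Quill.

Quill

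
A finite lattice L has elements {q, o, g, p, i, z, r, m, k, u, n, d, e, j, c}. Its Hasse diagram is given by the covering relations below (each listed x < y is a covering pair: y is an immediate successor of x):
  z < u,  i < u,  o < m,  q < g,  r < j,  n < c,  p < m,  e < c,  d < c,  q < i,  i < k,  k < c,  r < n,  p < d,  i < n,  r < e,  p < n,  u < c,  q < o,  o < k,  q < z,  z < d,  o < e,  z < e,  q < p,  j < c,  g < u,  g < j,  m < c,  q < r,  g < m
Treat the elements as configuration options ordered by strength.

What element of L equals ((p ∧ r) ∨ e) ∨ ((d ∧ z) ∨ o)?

e

p ∧ r = q
q ∨ e = e
d ∧ z = z
z ∨ o = e
e ∨ e = e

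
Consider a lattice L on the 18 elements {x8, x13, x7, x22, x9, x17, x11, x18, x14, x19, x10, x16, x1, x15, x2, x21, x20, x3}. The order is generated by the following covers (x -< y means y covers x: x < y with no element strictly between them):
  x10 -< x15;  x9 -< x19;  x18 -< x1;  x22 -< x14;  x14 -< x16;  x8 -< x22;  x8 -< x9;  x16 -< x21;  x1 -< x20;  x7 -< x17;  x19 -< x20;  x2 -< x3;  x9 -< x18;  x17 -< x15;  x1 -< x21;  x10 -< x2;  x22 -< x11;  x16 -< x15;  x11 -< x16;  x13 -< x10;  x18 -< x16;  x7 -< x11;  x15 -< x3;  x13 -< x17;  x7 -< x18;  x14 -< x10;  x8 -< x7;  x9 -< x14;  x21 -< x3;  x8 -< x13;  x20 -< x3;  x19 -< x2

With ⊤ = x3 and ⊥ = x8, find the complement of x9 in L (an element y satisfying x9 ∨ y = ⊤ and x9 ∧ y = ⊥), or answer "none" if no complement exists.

none

For every candidate y, either x9 ∨ y ≠ x3 or x9 ∧ y ≠ x8; no complement exists.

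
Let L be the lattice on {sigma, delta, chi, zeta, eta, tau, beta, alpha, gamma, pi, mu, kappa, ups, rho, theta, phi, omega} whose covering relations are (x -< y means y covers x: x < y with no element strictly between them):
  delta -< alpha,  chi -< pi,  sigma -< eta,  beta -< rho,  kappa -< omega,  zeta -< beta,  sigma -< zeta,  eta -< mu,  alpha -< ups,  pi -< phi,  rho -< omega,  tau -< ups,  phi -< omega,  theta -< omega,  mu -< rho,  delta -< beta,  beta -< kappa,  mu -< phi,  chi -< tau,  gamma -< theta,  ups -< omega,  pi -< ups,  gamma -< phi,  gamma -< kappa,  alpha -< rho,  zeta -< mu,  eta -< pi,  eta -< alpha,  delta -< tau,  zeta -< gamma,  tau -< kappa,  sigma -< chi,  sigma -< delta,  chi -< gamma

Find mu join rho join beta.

rho

Common upper bounds of {mu, rho, beta}: omega, rho.
The least among these is rho.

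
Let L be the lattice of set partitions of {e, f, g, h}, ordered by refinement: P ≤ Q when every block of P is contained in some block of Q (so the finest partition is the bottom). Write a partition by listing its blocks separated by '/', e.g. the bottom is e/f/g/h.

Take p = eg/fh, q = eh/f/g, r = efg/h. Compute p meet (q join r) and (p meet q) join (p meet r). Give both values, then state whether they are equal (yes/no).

q join r = efgh, so p meet (q join r) = eg/fh meet efgh = eg/fh.
p meet q = e/f/g/h and p meet r = eg/f/h, so (p meet q) join (p meet r) = e/f/g/h join eg/f/h = eg/f/h.
Equal: no.

eg/fh; eg/f/h; no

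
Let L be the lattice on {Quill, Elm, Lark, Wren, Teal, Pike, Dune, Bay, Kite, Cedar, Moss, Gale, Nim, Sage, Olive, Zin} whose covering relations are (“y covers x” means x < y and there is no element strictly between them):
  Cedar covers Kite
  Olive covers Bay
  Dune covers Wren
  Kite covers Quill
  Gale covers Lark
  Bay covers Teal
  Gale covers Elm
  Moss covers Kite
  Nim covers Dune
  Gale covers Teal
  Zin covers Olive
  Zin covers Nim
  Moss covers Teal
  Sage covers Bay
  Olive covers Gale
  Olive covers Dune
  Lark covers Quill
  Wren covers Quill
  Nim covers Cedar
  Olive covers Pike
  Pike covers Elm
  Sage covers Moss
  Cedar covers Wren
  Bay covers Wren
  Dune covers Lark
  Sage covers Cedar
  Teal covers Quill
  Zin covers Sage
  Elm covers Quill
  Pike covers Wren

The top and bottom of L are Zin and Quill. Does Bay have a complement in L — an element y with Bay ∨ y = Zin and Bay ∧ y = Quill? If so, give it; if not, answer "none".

For every candidate y, either Bay ∨ y ≠ Zin or Bay ∧ y ≠ Quill; no complement exists.

none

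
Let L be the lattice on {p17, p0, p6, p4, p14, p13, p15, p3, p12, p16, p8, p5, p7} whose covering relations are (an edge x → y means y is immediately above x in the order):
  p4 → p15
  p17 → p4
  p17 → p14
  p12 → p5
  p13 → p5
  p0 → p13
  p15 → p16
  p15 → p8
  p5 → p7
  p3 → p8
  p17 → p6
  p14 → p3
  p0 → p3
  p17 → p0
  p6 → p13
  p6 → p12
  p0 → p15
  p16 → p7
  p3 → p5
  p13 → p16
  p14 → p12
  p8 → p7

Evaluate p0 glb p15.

p0 ∧ p15 = p0

p0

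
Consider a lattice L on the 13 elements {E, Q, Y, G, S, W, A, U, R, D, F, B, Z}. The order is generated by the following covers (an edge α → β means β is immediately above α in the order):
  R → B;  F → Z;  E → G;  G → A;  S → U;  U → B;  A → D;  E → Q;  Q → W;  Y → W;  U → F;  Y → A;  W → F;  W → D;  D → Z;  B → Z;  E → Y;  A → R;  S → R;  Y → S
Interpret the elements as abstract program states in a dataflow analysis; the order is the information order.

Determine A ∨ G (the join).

A

Common upper bounds of {A, G}: A, B, D, R, Z.
The least among these is A.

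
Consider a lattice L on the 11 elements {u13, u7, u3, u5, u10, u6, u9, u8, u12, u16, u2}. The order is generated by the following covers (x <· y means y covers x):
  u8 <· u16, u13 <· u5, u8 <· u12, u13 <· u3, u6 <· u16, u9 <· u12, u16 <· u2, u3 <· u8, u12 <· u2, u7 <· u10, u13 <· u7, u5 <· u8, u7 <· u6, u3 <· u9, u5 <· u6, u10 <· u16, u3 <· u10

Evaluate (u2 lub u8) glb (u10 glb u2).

u10

u2 ∨ u8 = u2
u10 ∧ u2 = u10
u2 ∧ u10 = u10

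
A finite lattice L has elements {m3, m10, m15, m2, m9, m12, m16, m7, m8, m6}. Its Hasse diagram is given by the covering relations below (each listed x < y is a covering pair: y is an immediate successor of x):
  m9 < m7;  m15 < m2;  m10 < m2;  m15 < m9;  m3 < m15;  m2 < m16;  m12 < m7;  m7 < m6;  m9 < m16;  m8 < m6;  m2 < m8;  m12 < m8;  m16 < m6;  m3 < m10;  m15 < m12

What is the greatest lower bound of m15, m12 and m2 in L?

m15

Common lower bounds of {m15, m12, m2}: m15, m3.
The greatest among these is m15.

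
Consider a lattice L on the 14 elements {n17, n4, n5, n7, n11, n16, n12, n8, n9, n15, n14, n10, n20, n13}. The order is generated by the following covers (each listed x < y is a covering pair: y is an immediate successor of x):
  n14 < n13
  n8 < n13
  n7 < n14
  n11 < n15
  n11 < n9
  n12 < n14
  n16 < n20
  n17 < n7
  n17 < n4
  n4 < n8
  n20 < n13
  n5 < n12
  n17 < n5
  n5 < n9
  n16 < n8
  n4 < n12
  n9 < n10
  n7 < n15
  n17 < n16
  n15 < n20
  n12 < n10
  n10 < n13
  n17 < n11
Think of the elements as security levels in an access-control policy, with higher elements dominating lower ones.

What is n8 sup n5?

n13

Common upper bounds of {n8, n5}: n13.
The least among these is n13.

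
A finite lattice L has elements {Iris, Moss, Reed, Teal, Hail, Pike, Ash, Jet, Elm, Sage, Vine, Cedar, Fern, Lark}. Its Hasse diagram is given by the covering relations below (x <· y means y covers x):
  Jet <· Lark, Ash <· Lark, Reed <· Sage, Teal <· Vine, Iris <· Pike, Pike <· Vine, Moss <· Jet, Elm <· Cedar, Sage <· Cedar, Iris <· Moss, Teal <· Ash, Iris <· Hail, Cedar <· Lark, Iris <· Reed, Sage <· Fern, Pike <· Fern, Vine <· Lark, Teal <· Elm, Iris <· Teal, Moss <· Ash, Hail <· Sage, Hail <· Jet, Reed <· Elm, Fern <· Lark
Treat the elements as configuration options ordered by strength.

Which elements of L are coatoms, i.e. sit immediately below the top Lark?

The coatoms are exactly the elements covered by Lark: Ash, Cedar, Fern, Jet, Vine.

Ash, Cedar, Fern, Jet, Vine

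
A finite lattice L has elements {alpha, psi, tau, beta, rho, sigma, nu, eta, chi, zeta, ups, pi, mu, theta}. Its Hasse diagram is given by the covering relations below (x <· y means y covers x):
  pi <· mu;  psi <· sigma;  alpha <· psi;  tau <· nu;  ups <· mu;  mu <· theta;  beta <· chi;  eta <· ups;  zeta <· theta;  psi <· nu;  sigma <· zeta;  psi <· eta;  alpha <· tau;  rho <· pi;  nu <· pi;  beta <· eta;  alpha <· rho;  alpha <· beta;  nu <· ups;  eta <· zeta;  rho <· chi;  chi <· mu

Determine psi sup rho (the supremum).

pi

Common upper bounds of {psi, rho}: mu, pi, theta.
The least among these is pi.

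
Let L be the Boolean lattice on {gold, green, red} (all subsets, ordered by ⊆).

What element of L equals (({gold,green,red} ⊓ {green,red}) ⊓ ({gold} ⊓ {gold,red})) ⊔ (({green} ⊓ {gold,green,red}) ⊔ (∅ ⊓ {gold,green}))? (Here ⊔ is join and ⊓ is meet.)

{green}

{gold,green,red} ∧ {green,red} = {green,red}
{gold} ∧ {gold,red} = {gold}
{green,red} ∧ {gold} = ∅
{green} ∧ {gold,green,red} = {green}
∅ ∧ {gold,green} = ∅
{green} ∨ ∅ = {green}
∅ ∨ {green} = {green}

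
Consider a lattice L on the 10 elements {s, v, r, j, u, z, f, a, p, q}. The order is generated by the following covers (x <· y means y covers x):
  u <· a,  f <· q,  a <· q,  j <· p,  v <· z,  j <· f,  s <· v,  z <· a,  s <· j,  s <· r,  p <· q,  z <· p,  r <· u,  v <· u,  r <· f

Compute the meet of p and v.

v

Common lower bounds of {p, v}: s, v.
The greatest among these is v.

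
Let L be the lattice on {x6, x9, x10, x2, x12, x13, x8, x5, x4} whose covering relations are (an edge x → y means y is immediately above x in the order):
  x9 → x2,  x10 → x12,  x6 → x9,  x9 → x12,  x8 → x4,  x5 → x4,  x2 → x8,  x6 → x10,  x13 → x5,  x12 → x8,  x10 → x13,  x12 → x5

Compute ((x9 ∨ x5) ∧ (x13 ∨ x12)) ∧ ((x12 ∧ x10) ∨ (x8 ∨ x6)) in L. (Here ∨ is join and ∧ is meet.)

x9 ∨ x5 = x5
x13 ∨ x12 = x5
x5 ∧ x5 = x5
x12 ∧ x10 = x10
x8 ∨ x6 = x8
x10 ∨ x8 = x8
x5 ∧ x8 = x12

x12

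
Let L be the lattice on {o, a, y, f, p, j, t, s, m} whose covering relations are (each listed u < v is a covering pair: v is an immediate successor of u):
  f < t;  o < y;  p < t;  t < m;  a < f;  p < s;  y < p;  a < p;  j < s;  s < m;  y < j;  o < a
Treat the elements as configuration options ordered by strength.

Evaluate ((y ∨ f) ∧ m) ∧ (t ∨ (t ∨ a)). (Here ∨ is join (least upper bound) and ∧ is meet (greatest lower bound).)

t

y ∨ f = t
t ∧ m = t
t ∨ a = t
t ∨ t = t
t ∧ t = t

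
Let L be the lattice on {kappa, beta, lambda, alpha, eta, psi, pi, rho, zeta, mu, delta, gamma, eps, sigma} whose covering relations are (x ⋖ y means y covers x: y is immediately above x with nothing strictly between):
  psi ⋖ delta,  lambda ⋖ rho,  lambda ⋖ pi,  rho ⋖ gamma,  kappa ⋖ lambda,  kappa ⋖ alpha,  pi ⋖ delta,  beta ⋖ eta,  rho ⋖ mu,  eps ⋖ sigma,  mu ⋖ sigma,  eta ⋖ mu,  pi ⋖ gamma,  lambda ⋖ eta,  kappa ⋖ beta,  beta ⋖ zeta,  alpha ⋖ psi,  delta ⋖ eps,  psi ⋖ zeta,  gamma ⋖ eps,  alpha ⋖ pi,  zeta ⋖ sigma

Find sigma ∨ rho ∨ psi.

Common upper bounds of {sigma, rho, psi}: sigma.
The least among these is sigma.

sigma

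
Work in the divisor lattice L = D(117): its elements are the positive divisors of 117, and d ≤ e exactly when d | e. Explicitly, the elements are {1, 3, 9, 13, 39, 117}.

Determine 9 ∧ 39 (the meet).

3

In the divisibility order, the meet is the greatest common divisor: gcd(9, 39) = 3.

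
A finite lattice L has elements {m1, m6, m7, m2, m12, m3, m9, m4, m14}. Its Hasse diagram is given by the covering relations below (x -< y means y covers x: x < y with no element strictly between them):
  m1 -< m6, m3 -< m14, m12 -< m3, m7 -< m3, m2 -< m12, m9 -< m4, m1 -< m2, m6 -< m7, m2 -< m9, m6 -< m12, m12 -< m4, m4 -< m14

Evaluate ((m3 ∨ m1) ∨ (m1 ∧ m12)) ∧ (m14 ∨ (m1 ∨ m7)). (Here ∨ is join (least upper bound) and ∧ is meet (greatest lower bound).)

m3

m3 ∨ m1 = m3
m1 ∧ m12 = m1
m3 ∨ m1 = m3
m1 ∨ m7 = m7
m14 ∨ m7 = m14
m3 ∧ m14 = m3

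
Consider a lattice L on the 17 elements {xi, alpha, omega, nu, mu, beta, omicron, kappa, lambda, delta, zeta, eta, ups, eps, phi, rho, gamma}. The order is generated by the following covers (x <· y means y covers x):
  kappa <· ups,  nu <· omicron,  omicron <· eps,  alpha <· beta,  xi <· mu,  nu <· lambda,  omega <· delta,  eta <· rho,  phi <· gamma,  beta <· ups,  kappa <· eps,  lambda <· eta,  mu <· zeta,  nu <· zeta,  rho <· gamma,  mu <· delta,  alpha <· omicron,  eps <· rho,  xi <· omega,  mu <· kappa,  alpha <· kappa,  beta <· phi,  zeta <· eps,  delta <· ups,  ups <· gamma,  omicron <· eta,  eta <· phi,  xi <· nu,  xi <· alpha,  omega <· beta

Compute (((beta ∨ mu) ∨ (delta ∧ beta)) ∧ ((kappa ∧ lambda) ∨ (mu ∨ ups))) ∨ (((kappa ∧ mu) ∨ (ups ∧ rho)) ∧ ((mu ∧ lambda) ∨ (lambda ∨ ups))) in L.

ups

beta ∨ mu = ups
delta ∧ beta = omega
ups ∨ omega = ups
kappa ∧ lambda = xi
mu ∨ ups = ups
xi ∨ ups = ups
ups ∧ ups = ups
kappa ∧ mu = mu
ups ∧ rho = kappa
mu ∨ kappa = kappa
mu ∧ lambda = xi
lambda ∨ ups = gamma
xi ∨ gamma = gamma
kappa ∧ gamma = kappa
ups ∨ kappa = ups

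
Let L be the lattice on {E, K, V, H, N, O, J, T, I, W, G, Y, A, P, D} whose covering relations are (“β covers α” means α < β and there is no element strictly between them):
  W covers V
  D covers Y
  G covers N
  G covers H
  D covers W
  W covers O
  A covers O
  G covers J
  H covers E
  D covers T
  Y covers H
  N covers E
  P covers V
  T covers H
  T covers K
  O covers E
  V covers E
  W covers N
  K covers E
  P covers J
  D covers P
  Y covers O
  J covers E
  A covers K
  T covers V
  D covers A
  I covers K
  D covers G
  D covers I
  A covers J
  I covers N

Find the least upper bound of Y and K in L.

Common upper bounds of {Y, K}: D.
The least among these is D.

D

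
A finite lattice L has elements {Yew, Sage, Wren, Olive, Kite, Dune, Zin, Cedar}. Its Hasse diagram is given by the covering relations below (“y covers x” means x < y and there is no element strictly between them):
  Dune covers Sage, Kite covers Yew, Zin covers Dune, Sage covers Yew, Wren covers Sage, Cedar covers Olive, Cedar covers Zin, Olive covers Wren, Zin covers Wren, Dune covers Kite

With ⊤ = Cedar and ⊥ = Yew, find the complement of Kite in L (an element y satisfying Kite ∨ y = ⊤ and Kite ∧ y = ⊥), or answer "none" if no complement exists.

Olive

Need y with Kite ∨ y = Cedar and Kite ∧ y = Yew.
Checking each element gives: Olive.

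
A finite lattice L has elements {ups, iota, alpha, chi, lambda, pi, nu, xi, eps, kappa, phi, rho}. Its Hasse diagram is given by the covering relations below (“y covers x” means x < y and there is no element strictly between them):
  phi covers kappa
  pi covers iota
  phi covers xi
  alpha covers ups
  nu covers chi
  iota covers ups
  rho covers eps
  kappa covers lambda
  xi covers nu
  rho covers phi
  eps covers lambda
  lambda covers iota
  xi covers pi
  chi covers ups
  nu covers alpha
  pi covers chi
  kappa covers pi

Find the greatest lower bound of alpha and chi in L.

Common lower bounds of {alpha, chi}: ups.
The greatest among these is ups.

ups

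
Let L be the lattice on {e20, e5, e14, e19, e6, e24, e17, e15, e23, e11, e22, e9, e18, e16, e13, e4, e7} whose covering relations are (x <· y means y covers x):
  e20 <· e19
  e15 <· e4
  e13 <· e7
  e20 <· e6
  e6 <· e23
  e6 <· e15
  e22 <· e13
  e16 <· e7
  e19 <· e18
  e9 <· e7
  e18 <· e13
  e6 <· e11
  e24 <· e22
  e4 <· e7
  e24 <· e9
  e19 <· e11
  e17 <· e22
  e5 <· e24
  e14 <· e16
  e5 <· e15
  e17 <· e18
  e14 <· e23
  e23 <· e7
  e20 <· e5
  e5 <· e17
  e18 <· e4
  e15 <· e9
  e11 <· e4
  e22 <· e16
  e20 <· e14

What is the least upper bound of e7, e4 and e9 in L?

e7

Common upper bounds of {e7, e4, e9}: e7.
The least among these is e7.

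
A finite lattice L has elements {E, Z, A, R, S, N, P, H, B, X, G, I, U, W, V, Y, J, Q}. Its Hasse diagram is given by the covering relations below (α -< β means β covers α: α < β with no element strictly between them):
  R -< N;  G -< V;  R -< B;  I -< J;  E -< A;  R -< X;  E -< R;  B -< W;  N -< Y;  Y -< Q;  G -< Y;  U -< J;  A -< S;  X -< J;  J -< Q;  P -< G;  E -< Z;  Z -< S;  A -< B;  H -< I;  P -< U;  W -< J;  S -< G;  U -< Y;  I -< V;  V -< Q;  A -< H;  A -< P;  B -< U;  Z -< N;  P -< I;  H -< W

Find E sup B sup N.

Y

Common upper bounds of {E, B, N}: Q, Y.
The least among these is Y.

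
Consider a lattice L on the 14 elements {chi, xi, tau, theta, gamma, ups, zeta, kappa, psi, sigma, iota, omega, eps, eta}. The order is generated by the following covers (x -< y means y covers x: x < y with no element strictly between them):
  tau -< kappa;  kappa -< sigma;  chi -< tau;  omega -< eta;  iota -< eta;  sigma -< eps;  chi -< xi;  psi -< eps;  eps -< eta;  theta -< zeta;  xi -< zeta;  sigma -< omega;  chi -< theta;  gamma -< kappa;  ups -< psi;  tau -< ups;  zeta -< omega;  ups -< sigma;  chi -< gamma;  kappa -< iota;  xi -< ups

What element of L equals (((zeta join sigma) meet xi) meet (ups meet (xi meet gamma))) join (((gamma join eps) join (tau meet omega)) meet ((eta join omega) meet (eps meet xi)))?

zeta ∨ sigma = omega
omega ∧ xi = xi
xi ∧ gamma = chi
ups ∧ chi = chi
xi ∧ chi = chi
gamma ∨ eps = eps
tau ∧ omega = tau
eps ∨ tau = eps
eta ∨ omega = eta
eps ∧ xi = xi
eta ∧ xi = xi
eps ∧ xi = xi
chi ∨ xi = xi

xi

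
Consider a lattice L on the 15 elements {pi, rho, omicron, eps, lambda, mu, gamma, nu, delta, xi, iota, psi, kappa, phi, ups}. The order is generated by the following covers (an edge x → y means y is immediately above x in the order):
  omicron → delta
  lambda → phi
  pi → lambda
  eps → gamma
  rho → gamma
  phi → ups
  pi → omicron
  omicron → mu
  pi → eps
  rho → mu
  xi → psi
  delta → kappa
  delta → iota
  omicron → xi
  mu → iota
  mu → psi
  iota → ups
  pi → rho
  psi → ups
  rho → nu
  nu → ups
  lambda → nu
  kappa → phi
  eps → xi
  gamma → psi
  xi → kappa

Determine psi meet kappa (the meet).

Common lower bounds of {psi, kappa}: eps, omicron, pi, xi.
The greatest among these is xi.

xi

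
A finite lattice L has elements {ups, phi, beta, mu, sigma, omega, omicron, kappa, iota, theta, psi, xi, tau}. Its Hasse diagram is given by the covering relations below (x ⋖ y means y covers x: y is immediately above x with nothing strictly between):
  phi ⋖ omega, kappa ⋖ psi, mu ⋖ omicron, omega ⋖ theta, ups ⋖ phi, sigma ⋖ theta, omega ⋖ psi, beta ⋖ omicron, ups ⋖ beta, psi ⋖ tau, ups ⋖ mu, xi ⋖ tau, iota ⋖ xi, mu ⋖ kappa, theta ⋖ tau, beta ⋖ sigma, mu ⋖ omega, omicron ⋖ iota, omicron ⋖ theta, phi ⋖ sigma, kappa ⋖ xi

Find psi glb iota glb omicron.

Common lower bounds of {psi, iota, omicron}: mu, ups.
The greatest among these is mu.

mu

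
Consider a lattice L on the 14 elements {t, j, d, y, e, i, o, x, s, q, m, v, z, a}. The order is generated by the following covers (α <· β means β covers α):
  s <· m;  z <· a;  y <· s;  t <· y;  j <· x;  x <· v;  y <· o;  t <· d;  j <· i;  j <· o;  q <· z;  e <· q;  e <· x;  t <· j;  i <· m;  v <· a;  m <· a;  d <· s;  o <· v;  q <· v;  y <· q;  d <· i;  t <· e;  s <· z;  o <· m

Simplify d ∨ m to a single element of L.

m

d ∨ m = m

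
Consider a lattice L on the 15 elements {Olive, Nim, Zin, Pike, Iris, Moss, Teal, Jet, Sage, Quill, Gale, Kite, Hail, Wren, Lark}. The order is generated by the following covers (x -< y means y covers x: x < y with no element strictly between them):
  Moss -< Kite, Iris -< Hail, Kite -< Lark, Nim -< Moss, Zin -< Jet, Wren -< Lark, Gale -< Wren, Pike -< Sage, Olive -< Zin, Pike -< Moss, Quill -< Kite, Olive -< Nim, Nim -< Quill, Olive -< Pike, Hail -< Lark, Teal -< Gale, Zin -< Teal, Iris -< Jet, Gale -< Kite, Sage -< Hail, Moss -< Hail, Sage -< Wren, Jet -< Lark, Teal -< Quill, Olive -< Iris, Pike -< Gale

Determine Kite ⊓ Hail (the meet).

Common lower bounds of {Kite, Hail}: Moss, Nim, Olive, Pike.
The greatest among these is Moss.

Moss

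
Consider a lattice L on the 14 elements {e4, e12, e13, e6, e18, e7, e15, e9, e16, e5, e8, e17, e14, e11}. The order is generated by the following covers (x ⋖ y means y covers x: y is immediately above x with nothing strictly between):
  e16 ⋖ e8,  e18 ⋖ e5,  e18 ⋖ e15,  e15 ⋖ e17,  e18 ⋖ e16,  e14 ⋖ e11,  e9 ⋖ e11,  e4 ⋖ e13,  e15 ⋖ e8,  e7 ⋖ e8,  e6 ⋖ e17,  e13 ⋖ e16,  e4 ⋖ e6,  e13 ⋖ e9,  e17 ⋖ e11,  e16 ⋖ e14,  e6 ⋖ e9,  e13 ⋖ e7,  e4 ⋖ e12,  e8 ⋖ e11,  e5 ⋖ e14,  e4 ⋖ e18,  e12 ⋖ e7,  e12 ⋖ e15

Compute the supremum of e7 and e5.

e11

Common upper bounds of {e7, e5}: e11.
The least among these is e11.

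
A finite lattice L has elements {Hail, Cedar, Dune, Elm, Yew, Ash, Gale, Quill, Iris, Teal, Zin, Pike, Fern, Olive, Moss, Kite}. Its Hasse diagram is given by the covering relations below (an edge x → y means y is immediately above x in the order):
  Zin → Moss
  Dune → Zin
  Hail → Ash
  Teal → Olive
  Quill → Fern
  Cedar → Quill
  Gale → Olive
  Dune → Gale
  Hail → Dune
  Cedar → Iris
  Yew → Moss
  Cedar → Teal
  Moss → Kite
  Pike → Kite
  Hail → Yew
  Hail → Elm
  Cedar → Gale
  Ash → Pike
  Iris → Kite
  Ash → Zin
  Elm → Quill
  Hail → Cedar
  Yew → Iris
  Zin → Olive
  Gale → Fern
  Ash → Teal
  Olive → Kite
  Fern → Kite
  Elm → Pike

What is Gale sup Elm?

Common upper bounds of {Gale, Elm}: Fern, Kite.
The least among these is Fern.

Fern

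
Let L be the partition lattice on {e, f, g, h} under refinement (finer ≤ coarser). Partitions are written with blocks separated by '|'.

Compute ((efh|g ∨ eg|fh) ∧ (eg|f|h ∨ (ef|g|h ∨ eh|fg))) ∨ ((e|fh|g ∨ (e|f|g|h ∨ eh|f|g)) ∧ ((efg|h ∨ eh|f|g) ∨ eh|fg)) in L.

efh|g ∨ eg|fh = efgh
ef|g|h ∨ eh|fg = efgh
eg|f|h ∨ efgh = efgh
efgh ∧ efgh = efgh
e|f|g|h ∨ eh|f|g = eh|f|g
e|fh|g ∨ eh|f|g = efh|g
efg|h ∨ eh|f|g = efgh
efgh ∨ eh|fg = efgh
efh|g ∧ efgh = efh|g
efgh ∨ efh|g = efgh

efgh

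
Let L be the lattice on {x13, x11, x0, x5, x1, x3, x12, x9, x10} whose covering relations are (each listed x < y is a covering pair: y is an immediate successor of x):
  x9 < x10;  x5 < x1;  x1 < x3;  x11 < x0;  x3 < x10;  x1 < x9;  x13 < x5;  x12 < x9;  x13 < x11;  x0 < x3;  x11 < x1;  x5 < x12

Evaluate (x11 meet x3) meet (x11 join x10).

x11 ∧ x3 = x11
x11 ∨ x10 = x10
x11 ∧ x10 = x11

x11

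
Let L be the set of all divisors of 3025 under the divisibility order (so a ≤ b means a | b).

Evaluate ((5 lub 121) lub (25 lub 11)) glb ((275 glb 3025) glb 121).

11

5 ∨ 121 = 605
25 ∨ 11 = 275
605 ∨ 275 = 3025
275 ∧ 3025 = 275
275 ∧ 121 = 11
3025 ∧ 11 = 11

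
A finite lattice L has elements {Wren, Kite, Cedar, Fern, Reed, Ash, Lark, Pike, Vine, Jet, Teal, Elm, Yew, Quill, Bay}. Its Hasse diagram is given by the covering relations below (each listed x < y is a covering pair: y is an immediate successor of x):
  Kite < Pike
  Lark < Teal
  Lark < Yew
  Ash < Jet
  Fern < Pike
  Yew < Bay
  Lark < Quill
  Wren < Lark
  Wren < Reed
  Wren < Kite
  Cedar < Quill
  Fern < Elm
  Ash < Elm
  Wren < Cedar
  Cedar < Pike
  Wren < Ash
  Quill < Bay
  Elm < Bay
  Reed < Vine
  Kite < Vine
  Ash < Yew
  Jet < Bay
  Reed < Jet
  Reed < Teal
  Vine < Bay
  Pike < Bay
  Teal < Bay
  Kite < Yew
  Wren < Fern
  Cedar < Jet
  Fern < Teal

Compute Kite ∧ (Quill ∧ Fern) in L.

Wren

Quill ∧ Fern = Wren
Kite ∧ Wren = Wren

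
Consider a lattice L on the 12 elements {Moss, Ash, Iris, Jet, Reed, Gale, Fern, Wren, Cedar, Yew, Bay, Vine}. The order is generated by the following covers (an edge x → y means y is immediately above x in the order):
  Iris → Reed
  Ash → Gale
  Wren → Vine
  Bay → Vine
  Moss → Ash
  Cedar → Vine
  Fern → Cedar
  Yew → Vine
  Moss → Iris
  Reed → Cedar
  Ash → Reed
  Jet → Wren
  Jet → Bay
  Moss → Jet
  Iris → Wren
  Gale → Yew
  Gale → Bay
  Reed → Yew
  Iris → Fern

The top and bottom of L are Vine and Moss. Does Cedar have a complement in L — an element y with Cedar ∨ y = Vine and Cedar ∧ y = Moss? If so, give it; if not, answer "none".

Need y with Cedar ∨ y = Vine and Cedar ∧ y = Moss.
Checking each element gives: Jet.

Jet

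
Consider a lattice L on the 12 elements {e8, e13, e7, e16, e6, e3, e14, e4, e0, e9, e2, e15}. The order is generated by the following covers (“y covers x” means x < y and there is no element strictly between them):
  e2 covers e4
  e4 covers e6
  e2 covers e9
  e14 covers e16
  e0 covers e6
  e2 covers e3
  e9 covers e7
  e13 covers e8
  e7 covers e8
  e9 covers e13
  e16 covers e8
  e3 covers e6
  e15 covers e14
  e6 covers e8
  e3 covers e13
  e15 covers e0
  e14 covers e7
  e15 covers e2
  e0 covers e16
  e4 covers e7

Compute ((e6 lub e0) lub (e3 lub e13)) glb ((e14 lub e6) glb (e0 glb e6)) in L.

e6 ∨ e0 = e0
e3 ∨ e13 = e3
e0 ∨ e3 = e15
e14 ∨ e6 = e15
e0 ∧ e6 = e6
e15 ∧ e6 = e6
e15 ∧ e6 = e6

e6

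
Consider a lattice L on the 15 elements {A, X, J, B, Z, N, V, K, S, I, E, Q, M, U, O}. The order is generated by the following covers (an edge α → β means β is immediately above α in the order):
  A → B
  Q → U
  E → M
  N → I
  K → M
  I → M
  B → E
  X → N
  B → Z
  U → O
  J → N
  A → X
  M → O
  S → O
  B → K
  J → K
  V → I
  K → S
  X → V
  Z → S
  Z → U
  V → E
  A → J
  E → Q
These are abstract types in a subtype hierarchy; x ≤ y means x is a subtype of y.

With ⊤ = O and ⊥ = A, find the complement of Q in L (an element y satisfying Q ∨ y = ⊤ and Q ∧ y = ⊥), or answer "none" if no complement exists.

J

Need y with Q ∨ y = O and Q ∧ y = A.
Checking each element gives: J.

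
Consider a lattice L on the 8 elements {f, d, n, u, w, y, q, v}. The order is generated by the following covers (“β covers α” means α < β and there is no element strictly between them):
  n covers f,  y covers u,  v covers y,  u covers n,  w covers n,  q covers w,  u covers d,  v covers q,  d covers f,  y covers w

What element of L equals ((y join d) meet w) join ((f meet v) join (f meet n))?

y ∨ d = y
y ∧ w = w
f ∧ v = f
f ∧ n = f
f ∨ f = f
w ∨ f = w

w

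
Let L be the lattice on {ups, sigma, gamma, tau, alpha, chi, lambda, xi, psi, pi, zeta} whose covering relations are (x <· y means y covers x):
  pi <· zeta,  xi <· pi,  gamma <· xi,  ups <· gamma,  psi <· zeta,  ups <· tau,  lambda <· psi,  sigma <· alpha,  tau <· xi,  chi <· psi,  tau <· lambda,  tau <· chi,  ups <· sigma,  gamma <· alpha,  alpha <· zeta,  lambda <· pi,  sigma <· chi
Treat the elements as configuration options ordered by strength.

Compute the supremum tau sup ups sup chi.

chi

Common upper bounds of {tau, ups, chi}: chi, psi, zeta.
The least among these is chi.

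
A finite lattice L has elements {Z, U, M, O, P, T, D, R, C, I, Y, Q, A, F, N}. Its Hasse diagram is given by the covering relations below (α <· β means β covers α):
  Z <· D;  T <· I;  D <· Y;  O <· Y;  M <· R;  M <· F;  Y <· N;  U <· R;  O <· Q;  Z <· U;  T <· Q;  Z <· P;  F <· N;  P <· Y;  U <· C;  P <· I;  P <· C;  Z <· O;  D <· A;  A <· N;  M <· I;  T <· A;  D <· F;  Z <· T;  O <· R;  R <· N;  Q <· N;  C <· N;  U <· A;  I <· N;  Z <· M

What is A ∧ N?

Common lower bounds of {A, N}: A, D, T, U, Z.
The greatest among these is A.

A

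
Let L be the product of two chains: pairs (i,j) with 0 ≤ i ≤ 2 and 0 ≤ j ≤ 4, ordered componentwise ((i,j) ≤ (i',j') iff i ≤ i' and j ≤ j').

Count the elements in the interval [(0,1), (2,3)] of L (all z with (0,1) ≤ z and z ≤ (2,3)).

The interval [(0,1), (2,3)] = {(0,1), (0,2), (0,3), (1,1), (1,2), (1,3), (2,1), (2,2), (2,3)}, which has 9 elements.

9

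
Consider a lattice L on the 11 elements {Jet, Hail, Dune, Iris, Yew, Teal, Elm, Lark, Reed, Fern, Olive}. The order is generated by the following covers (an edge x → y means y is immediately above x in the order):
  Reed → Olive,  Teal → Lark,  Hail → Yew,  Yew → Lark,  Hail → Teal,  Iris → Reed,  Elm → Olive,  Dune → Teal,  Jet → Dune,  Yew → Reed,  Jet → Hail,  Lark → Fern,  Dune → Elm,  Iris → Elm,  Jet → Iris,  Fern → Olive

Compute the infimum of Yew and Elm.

Common lower bounds of {Yew, Elm}: Jet.
The greatest among these is Jet.

Jet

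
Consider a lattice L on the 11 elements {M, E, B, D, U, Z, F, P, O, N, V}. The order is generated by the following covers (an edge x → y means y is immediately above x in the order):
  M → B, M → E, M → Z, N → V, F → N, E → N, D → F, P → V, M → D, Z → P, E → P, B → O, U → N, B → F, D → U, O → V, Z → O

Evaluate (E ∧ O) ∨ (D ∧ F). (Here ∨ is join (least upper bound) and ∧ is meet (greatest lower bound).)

E ∧ O = M
D ∧ F = D
M ∨ D = D

D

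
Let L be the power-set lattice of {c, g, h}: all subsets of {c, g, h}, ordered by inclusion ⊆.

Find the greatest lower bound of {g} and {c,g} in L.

Under ⊆, meet is intersection: {g} ∩ {c,g} = {g}.

{g}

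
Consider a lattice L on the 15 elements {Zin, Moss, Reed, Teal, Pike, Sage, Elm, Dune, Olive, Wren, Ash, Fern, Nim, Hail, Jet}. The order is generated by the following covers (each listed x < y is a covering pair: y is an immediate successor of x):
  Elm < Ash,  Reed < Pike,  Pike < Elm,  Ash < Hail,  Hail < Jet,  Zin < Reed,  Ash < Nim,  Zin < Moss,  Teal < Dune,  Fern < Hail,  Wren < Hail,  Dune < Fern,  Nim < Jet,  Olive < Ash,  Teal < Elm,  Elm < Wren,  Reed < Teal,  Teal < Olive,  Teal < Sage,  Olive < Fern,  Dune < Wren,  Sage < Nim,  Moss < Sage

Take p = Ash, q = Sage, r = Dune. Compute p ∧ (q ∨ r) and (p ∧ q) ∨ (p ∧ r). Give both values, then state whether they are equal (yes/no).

q ∨ r = Jet, so p ∧ (q ∨ r) = Ash ∧ Jet = Ash.
p ∧ q = Teal and p ∧ r = Teal, so (p ∧ q) ∨ (p ∧ r) = Teal ∨ Teal = Teal.
Equal: no.

Ash; Teal; no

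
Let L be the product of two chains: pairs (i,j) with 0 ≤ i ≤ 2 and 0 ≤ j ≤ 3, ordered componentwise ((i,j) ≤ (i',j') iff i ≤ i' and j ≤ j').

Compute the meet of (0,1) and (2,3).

(0,1)

In a product of chains, the meet is componentwise min, giving (0,1).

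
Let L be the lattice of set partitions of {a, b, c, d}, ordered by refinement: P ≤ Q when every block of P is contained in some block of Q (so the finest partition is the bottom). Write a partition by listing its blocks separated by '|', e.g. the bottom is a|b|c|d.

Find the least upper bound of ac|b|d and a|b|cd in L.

The join of ac|b|d and a|b|cd merges any blocks that overlap across the partitions, giving acd|b.

acd|b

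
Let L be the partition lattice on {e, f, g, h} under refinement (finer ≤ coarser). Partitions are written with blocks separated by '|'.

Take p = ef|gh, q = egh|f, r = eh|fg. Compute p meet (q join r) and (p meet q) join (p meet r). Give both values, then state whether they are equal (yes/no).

q join r = efgh, so p meet (q join r) = ef|gh meet efgh = ef|gh.
p meet q = e|f|gh and p meet r = e|f|g|h, so (p meet q) join (p meet r) = e|f|gh join e|f|g|h = e|f|gh.
Equal: no.

ef|gh; e|f|gh; no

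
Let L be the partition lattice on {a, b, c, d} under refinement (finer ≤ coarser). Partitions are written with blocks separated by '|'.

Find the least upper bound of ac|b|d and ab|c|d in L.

abc|d

The join of ac|b|d and ab|c|d merges any blocks that overlap across the partitions, giving abc|d.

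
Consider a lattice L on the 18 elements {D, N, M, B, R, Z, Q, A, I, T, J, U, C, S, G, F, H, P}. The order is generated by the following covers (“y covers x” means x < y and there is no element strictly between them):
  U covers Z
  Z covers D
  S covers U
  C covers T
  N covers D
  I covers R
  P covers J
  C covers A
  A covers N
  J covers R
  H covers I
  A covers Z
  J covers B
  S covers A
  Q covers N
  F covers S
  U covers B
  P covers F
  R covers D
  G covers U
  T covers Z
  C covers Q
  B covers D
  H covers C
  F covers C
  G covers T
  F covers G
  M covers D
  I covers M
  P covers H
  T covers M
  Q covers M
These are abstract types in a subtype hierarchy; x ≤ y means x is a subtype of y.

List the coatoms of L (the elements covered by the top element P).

The coatoms are exactly the elements covered by P: F, H, J.

F, H, J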